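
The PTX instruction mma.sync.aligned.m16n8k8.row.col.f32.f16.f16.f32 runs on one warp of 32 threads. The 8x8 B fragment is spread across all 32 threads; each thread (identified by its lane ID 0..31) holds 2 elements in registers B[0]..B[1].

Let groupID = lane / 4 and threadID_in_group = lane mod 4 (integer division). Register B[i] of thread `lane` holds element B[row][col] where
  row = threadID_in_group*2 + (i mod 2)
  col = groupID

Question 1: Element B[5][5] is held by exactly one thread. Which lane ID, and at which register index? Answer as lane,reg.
22,1

c:5=>grp=5  r:5=>tig=2,lo=1
L=5*4+2=22  i=1=1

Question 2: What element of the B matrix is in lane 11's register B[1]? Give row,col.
7,2

lane 11: gr=2 (11/4), th=3 (11%4)
i=1: r=3*2+1=7, c=gr=2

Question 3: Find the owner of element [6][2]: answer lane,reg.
11,0

c=2→G=2  r=6→T=3,p=0
L=2*4+3=11  i=0=0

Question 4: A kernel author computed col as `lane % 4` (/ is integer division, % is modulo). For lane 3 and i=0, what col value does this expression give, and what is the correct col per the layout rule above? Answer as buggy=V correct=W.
buggy=3 correct=0

`lane % 4`[3,0]→3
lane 3: G=0 (3/4), T=3 (3%4)
i=0: r=3*2+0=6, c=G=0
col: 3 vs 0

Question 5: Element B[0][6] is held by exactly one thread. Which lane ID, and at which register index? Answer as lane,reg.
c: 6->gid=6  r: 0->tid=0,i&1=0
L=6*4+0=24  i=0=0

24,0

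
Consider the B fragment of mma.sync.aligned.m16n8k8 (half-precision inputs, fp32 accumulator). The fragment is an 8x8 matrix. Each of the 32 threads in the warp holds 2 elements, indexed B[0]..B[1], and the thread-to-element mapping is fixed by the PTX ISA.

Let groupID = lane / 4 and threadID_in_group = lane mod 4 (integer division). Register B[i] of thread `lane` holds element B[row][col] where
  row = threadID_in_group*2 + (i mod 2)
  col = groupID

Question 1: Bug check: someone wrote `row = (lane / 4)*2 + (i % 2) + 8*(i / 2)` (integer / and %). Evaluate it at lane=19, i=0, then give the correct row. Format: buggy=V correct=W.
`(lane / 4)*2 + (i % 2) + 8*(i / 2)`[19,0]→8
lane 19: G=4 (19/4), T=3 (19%4)
i=0: r=3*2+0=6, c=G=4
row: 8 vs 6

buggy=8 correct=6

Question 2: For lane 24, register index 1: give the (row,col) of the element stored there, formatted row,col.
lane 24->24/4=6, 24 mod 4=0
i=1  r:2·0+1->1  c:6

1,6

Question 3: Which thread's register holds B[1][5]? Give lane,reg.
20,1

c=5->g=5  r=1->t=0,b0=1
L=5*4+0=20  i=1=1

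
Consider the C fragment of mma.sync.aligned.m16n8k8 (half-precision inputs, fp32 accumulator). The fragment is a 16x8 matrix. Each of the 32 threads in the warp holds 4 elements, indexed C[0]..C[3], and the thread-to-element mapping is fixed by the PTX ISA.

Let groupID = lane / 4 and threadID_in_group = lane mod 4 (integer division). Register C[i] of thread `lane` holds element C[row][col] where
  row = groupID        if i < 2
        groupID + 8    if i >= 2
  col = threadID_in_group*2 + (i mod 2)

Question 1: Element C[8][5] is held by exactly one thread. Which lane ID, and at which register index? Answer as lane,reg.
2,3

r:8=>grp=0,rB=1  c:5=>tig=2,lo=1
L=0*4+2=2  i=1*2+1=3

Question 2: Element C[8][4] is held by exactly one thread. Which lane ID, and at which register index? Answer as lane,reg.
r: 8->gid=0,r8=1  c: 4->tid=2,i&1=0
L=0*4+2=2  i=1*2+0=2

2,2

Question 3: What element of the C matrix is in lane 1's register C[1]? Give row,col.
lane 1->1/4=0, 1 mod 4=1
i=1  r:0+0->0  c:2·1+1->3

0,3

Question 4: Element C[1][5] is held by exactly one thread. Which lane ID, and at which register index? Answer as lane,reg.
r:1=>grp=1,rB=0  c:5=>tig=2,lo=1
L=1*4+2=6  i=0*2+1=1

6,1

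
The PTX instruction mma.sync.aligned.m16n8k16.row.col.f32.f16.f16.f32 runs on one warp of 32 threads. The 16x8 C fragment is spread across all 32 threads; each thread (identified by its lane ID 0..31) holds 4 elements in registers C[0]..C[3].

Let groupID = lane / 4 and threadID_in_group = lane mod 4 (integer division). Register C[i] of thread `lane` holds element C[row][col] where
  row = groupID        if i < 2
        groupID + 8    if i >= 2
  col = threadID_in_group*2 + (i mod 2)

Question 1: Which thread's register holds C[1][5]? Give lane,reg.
r:1=>grp=1,rB=0  c:5=>tig=2,lo=1
L=1*4+2=6  i=0*2+1=1

6,1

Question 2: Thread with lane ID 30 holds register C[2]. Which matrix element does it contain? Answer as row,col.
15,4

L=30->gid=30>>2=7, tid=30&3=2
[2]->row 7+8=15  col 2·2+0=4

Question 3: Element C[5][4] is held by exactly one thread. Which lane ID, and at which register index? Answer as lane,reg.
r: 5->gid=5,r8=0  c: 4->tid=2,i&1=0
L=5*4+2=22  i=0*2+0=0

22,0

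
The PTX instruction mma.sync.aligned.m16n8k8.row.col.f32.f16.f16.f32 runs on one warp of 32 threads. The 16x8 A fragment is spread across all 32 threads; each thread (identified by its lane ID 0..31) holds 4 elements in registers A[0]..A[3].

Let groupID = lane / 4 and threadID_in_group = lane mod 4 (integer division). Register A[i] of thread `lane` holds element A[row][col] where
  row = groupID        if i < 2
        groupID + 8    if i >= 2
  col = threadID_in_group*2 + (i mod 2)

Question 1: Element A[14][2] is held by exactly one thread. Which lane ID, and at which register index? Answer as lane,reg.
25,2

r:14=>grp=6,rB=1  c:2=>tig=1,lo=0
L=6*4+1=25  i=1*2+0=2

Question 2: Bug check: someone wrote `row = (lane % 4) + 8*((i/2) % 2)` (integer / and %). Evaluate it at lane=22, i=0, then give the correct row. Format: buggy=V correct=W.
`(lane % 4) + 8*((i/2) % 2)`[22,0]->2
lane 22: gid=5 (22/4), tid=2 (22%4)
i=0: r=5+0=5, c=2*2+0=4
row: 2 vs 5

buggy=2 correct=5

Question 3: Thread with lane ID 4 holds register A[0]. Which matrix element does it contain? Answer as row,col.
1,0

lane 4: g=1 (4/4), t=0 (4%4)
i=0: r=1+0=1, c=0*2+0=0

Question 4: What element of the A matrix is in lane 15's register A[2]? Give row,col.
11,6

lane 15->15/4=3, 15 mod 4=3
i=2  r:3+8->11  c:2·3+0->6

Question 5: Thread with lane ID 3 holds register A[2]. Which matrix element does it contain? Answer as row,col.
8,6

lane 3: grp=0 (3/4), tig=3 (3%4)
i=2: r=0+8=8, c=3*2+0=6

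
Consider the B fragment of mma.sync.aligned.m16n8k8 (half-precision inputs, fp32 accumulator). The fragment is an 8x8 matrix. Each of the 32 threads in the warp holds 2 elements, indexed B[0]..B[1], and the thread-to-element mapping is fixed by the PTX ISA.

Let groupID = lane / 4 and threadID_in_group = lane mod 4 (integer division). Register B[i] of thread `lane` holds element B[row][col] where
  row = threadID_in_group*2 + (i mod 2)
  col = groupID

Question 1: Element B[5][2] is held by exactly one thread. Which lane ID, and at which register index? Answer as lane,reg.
10,1

c=2⇒gr=2  r=5⇒th=2,odd=1
L=2*4+2=10  i=1=1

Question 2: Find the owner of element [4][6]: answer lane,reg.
26,0

c=6⇒gr=6  r=4⇒th=2,odd=0
L=6*4+2=26  i=0=0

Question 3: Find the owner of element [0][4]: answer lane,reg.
c: 4->gid=4  r: 0->tid=0,i&1=0
L=4*4+0=16  i=0=0

16,0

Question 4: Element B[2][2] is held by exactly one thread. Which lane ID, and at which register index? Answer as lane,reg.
c=2→G=2  r=2→T=1,p=0
L=2*4+1=9  i=0=0

9,0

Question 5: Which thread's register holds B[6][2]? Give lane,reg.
11,0

c=2⇒gr=2  r=6⇒th=3,odd=0
L=2*4+3=11  i=0=0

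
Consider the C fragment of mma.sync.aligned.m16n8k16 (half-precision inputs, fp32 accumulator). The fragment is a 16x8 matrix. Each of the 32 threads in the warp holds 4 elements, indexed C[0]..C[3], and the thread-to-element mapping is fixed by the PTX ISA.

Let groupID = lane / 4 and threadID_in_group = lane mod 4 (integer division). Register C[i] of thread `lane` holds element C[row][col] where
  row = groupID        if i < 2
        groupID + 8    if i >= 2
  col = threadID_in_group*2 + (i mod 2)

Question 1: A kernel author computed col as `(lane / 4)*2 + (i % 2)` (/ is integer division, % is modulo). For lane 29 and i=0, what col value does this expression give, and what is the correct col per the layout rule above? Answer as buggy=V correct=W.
`(lane / 4)*2 + (i % 2)`[29,0]⇒14
lane 29: gr=7 (29/4), th=1 (29%4)
i=0: r=7+0=7, c=1*2+0=2
col: 14 vs 2

buggy=14 correct=2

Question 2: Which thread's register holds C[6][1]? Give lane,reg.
24,1

r=6->g=6,rb=0  c=1->t=0,b0=1
L=6*4+0=24  i=0*2+1=1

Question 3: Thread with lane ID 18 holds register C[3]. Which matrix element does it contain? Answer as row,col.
L=18⇒gr=18>>2=4, th=18&3=2
[3]⇒row 4+8=12  col 2·2+1=5

12,5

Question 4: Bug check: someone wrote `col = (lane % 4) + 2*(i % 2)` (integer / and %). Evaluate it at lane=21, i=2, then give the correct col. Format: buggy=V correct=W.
buggy=1 correct=2

`(lane % 4) + 2*(i % 2)`[21,2]→1
L=21→G=21>>2=5, T=21&3=1
[2]→row 5+8=13  col 1·2+0=2
col: 1 vs 2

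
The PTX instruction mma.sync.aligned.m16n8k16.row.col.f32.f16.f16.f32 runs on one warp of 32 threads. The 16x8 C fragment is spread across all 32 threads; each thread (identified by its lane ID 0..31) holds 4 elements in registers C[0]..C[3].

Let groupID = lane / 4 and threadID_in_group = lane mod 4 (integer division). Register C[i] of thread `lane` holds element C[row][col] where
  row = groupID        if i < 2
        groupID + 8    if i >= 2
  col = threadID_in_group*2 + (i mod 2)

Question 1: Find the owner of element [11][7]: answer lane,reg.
15,3

r: 11->gid=3,r8=1  c: 7->tid=3,i&1=1
L=3*4+3=15  i=1*2+1=3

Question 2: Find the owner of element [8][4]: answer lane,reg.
r=8⇒gr=0,Rb=1  c=4⇒th=2,odd=0
L=0*4+2=2  i=1*2+0=2

2,2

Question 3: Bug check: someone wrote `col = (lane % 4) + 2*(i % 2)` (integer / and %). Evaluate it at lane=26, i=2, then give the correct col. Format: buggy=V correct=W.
`(lane % 4) + 2*(i % 2)`[26,2]⇒2
L=26⇒gr=26>>2=6, th=26&3=2
[2]⇒row 6+8=14  col 2·2+0=4
col: 2 vs 4

buggy=2 correct=4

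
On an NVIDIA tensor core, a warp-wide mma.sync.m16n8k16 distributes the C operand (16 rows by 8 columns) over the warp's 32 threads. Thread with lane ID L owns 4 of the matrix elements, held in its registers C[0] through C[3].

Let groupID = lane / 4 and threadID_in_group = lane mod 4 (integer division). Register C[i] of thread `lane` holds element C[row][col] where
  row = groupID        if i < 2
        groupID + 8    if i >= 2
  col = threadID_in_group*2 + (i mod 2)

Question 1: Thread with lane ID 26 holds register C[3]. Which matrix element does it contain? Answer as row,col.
lane 26: gr=6 (26/4), th=2 (26%4)
i=3: r=6+8=14, c=2*2+1=5

14,5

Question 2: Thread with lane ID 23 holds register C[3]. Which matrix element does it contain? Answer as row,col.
23: gid=5,tid=3
[3] (5+8,3*2+1) = (13,7)

13,7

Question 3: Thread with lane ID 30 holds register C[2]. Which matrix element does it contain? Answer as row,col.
15,4

L=30=>grp=30>>2=7, tig=30&3=2
[2]=>row 7+8=15  col 2·2+0=4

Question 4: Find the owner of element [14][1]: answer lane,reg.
r=14⇒gr=6,Rb=1  c=1⇒th=0,odd=1
L=6*4+0=24  i=1*2+1=3

24,3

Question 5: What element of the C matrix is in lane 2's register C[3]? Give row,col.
L=2→G=2>>2=0, T=2&3=2
[3]→row 0+8=8  col 2·2+1=5

8,5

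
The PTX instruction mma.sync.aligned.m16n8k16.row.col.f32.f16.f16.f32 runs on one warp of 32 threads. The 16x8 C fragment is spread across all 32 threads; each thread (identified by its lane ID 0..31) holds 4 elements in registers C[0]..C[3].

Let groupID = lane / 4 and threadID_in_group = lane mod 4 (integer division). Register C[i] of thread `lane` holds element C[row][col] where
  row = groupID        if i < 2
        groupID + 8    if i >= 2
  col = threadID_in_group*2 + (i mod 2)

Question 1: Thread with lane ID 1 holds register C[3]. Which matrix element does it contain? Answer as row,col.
1: gr=0,th=1
[3] (0+8,1*2+1) = (8,3)

8,3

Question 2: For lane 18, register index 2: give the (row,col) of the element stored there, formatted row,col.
lane 18: gr=4 (18/4), th=2 (18%4)
i=2: r=4+8=12, c=2*2+0=4

12,4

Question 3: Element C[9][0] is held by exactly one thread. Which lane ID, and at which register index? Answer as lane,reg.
r=9⇒gr=1,Rb=1  c=0⇒th=0,odd=0
L=1*4+0=4  i=1*2+0=2

4,2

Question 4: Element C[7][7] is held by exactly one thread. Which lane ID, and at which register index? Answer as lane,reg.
31,1

r=7->g=7,rb=0  c=7->t=3,b0=1
L=7*4+3=31  i=0*2+1=1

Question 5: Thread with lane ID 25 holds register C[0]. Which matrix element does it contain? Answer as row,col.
6,2

25: grp=6,tig=1
[0] (6+0,1*2+0) = (6,2)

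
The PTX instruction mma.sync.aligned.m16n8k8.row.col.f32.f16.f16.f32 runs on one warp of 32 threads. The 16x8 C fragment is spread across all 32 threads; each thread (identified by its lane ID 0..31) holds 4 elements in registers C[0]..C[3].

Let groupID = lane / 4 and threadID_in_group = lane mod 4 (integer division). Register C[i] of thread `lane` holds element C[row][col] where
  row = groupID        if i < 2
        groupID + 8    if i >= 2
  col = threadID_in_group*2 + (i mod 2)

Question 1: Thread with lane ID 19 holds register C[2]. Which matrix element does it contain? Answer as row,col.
lane 19=>19/4=4, 19 mod 4=3
i=2  r:4+8=>12  c:2·3+0=>6

12,6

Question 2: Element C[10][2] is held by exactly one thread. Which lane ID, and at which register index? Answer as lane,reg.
r: 10->gid=2,r8=1  c: 2->tid=1,i&1=0
L=2*4+1=9  i=1*2+0=2

9,2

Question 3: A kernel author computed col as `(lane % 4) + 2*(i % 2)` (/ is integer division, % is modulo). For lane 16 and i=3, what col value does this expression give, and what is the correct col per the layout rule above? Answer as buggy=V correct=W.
buggy=2 correct=1

`(lane % 4) + 2*(i % 2)`[16,3]→2
16: G=4,T=0
[3] (4+8,0*2+1) = (12,1)
col: 2 vs 1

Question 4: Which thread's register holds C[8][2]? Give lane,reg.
1,2

r=8->g=0,rb=1  c=2->t=1,b0=0
L=0*4+1=1  i=1*2+0=2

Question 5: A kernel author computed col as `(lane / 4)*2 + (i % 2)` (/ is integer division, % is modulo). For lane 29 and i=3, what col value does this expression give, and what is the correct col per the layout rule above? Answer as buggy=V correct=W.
`(lane / 4)*2 + (i % 2)`[29,3]->15
lane 29->29/4=7, 29 mod 4=1
i=3  r:7+8->15  c:2·1+1->3
col: 15 vs 3

buggy=15 correct=3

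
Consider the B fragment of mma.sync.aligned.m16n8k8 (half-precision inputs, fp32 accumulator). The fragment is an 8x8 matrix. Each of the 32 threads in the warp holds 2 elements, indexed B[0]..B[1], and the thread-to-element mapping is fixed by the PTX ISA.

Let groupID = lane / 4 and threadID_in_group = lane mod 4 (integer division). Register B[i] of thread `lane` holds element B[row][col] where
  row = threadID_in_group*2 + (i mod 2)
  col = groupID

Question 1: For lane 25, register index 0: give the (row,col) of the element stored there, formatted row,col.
2,6

25: g=6,t=1
[0] (1*2+0,6) = (2,6)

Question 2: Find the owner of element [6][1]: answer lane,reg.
7,0

c: 1->gid=1  r: 6->tid=3,i&1=0
L=1*4+3=7  i=0=0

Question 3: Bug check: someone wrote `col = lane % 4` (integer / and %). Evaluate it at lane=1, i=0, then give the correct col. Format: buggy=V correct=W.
`lane % 4`[1,0]=>1
1: grp=0,tig=1
[0] (1*2+0,0) = (2,0)
col: 1 vs 0

buggy=1 correct=0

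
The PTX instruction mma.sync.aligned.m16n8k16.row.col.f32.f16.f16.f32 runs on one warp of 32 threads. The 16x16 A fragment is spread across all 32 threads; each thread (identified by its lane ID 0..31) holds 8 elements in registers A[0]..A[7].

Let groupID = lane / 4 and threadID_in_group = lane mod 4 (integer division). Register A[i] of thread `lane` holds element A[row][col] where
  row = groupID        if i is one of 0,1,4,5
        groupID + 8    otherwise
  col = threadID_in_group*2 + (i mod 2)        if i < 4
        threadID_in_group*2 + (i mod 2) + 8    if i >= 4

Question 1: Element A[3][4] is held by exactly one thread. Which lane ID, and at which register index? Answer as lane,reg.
14,0

r=3->g=3,rb=0  c=4->cb=0,t=2,b0=0
L=3*4+2=14  i=0*4+0*2+0=0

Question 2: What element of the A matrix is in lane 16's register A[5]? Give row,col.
L=16->gid=16>>2=4, tid=16&3=0
[5]->row 4+0=4  col 0·2+1+8=9

4,9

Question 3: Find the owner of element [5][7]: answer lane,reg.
23,1

r: 5->gid=5,r8=0  c: 7->c8=0,tid=3,i&1=1
L=5*4+3=23  i=0*4+0*2+1=1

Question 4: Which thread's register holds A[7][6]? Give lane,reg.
31,0

r=7⇒gr=7,Rb=0  c=6⇒Cb=0,th=3,odd=0
L=7*4+3=31  i=0*4+0*2+0=0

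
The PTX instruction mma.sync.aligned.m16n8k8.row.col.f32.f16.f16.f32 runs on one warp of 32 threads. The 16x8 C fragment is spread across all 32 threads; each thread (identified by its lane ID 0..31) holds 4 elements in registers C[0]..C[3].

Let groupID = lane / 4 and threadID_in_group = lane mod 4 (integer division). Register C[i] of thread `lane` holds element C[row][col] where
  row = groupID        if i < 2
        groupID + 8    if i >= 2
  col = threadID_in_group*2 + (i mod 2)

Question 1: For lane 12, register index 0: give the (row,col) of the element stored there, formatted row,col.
3,0

12: G=3,T=0
[0] (3+0,0*2+0) = (3,0)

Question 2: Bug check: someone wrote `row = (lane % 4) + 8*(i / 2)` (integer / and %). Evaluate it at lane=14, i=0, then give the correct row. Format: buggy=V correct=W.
`(lane % 4) + 8*(i / 2)`[14,0]⇒2
lane 14: gr=3 (14/4), th=2 (14%4)
i=0: r=3+0=3, c=2*2+0=4
row: 2 vs 3

buggy=2 correct=3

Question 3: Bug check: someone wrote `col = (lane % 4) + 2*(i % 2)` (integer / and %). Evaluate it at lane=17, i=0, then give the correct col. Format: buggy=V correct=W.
`(lane % 4) + 2*(i % 2)`[17,0]=>1
L=17=>grp=17>>2=4, tig=17&3=1
[0]=>row 4+0=4  col 1·2+0=2
col: 1 vs 2

buggy=1 correct=2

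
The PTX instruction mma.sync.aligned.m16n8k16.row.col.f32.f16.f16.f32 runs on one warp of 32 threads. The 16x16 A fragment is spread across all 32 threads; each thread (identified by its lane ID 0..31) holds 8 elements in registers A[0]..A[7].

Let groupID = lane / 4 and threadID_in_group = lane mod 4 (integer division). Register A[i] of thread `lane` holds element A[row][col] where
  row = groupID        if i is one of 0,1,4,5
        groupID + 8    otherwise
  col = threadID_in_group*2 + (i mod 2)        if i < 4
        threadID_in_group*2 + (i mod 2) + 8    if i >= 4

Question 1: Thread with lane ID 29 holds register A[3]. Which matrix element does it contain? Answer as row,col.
lane 29->29/4=7, 29 mod 4=1
i=3  r:7+8->15  c:2·1+1+0->3

15,3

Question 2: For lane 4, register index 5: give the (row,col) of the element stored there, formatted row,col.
1,9

4: G=1,T=0
[5] (1+0,0*2+1+8) = (1,9)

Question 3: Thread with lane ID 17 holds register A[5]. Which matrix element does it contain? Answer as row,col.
L=17->g=17>>2=4, t=17&3=1
[5]->row 4+0=4  col 1·2+1+8=11

4,11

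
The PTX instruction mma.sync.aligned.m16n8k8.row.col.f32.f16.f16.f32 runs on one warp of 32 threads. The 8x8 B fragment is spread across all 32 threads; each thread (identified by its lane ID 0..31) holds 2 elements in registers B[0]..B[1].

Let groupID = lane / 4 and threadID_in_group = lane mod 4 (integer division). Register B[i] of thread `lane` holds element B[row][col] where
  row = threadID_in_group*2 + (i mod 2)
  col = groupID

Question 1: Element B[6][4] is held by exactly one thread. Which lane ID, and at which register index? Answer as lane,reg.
c=4⇒gr=4  r=6⇒th=3,odd=0
L=4*4+3=19  i=0=0

19,0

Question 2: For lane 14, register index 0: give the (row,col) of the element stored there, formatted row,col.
4,3

14: g=3,t=2
[0] (2*2+0,3) = (4,3)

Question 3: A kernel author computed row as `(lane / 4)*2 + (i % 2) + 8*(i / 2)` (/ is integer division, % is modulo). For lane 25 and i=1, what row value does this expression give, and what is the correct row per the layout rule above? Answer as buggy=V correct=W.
`(lane / 4)*2 + (i % 2) + 8*(i / 2)`[25,1]⇒13
25: gr=6,th=1
[1] (1*2+1,6) = (3,6)
row: 13 vs 3

buggy=13 correct=3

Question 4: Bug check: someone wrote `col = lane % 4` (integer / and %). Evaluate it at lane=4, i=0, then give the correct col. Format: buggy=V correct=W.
`lane % 4`[4,0]→0
L=4→G=4>>2=1, T=4&3=0
[0]→row 0·2+0=0  col G=1
col: 0 vs 1

buggy=0 correct=1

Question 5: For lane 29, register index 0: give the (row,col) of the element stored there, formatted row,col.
2,7

lane 29: G=7 (29/4), T=1 (29%4)
i=0: r=1*2+0=2, c=G=7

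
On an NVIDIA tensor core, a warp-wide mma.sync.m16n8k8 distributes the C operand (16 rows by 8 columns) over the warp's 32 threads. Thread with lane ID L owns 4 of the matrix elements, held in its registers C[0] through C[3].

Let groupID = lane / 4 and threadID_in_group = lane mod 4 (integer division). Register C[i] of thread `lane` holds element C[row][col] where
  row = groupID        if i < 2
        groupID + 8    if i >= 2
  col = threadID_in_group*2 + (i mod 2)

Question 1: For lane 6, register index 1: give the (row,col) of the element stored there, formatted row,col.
6: g=1,t=2
[1] (1+0,2*2+1) = (1,5)

1,5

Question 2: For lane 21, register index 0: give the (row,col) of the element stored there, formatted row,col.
21: gid=5,tid=1
[0] (5+0,1*2+0) = (5,2)

5,2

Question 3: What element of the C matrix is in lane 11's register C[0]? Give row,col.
lane 11->11/4=2, 11 mod 4=3
i=0  r:2+0->2  c:2·3+0->6

2,6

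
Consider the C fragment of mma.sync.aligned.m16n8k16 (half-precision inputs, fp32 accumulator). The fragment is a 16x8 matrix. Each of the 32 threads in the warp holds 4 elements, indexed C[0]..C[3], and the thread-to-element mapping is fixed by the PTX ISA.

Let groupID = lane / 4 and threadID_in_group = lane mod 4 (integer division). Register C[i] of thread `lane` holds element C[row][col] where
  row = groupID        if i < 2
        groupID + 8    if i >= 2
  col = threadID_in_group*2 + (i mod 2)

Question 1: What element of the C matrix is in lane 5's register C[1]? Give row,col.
L=5->gid=5>>2=1, tid=5&3=1
[1]->row 1+0=1  col 1·2+1=3

1,3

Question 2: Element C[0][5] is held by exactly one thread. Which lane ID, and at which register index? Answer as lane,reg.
r: 0->gid=0,r8=0  c: 5->tid=2,i&1=1
L=0*4+2=2  i=0*2+1=1

2,1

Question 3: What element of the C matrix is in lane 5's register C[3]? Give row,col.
L=5->gid=5>>2=1, tid=5&3=1
[3]->row 1+8=9  col 1·2+1=3

9,3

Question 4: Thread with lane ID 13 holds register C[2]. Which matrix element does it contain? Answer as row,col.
11,2

lane 13: gid=3 (13/4), tid=1 (13%4)
i=2: r=3+8=11, c=1*2+0=2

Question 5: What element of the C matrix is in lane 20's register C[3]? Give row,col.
20: gr=5,th=0
[3] (5+8,0*2+1) = (13,1)

13,1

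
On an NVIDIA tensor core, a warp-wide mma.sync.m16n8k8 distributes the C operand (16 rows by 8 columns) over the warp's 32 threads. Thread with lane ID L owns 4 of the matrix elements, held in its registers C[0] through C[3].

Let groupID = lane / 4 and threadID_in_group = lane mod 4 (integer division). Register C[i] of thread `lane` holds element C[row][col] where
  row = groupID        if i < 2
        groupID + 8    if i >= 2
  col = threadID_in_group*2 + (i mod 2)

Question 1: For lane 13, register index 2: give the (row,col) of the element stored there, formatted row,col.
11,2

L=13->g=13>>2=3, t=13&3=1
[2]->row 3+8=11  col 1·2+0=2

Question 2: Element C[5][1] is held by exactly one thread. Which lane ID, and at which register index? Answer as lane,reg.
r:5=>grp=5,rB=0  c:1=>tig=0,lo=1
L=5*4+0=20  i=0*2+1=1

20,1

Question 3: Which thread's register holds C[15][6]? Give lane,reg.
r: 15->gid=7,r8=1  c: 6->tid=3,i&1=0
L=7*4+3=31  i=1*2+0=2

31,2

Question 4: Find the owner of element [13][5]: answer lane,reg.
r: 13->gid=5,r8=1  c: 5->tid=2,i&1=1
L=5*4+2=22  i=1*2+1=3

22,3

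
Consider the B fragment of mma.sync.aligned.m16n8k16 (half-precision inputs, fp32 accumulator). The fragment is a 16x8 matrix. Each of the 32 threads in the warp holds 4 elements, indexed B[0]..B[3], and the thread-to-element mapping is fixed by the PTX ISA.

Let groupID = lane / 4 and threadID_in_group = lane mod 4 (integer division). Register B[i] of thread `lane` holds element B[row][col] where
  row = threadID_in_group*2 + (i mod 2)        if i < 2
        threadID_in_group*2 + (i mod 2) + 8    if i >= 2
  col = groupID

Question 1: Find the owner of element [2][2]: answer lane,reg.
c: 2->gid=2  r: 2->r8=0,tid=1,i&1=0
L=2*4+1=9  i=0*2+0=0

9,0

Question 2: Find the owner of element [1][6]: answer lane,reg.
c=6->g=6  r=1->rb=0,t=0,b0=1
L=6*4+0=24  i=0*2+1=1

24,1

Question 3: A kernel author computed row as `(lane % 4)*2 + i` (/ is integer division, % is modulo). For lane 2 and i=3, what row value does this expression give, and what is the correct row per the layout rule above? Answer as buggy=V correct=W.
`(lane % 4)*2 + i`[2,3]->7
lane 2: g=0 (2/4), t=2 (2%4)
i=3: r=2*2+1+8=13, c=g=0
row: 7 vs 13

buggy=7 correct=13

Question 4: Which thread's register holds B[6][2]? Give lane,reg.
c=2→G=2  r=6→rhi=0,T=3,p=0
L=2*4+3=11  i=0*2+0=0

11,0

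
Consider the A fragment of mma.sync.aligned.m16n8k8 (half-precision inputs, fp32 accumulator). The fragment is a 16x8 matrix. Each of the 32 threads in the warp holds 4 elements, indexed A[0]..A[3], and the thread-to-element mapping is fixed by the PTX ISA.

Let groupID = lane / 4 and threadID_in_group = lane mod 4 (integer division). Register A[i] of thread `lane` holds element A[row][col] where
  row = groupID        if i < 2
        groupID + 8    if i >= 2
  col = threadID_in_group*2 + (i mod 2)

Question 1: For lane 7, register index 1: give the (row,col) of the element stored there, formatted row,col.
1,7

7: gid=1,tid=3
[1] (1+0,3*2+1) = (1,7)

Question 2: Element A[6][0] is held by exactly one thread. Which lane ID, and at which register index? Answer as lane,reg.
r=6→G=6,rhi=0  c=0→T=0,p=0
L=6*4+0=24  i=0*2+0=0

24,0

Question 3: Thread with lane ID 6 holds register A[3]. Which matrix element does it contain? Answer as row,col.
9,5

lane 6=>6/4=1, 6 mod 4=2
i=3  r:1+8=>9  c:2·2+1=>5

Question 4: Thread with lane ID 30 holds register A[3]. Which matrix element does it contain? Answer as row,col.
30: G=7,T=2
[3] (7+8,2*2+1) = (15,5)

15,5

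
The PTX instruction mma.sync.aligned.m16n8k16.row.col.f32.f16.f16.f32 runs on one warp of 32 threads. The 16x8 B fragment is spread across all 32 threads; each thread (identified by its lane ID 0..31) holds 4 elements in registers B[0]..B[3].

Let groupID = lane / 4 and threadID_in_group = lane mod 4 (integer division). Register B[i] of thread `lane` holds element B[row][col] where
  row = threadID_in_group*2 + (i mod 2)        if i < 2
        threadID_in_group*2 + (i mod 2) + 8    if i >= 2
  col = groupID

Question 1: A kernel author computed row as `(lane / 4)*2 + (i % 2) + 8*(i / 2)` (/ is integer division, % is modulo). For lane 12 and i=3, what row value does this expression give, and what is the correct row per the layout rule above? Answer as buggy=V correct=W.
buggy=15 correct=9

`(lane / 4)*2 + (i % 2) + 8*(i / 2)`[12,3]->15
L=12->gid=12>>2=3, tid=12&3=0
[3]->row 0·2+1+8=9  col gid=3
row: 15 vs 9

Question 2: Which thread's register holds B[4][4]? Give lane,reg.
18,0

c=4⇒gr=4  r=4⇒Rb=0,th=2,odd=0
L=4*4+2=18  i=0*2+0=0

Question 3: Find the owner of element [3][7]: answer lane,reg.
c=7⇒gr=7  r=3⇒Rb=0,th=1,odd=1
L=7*4+1=29  i=0*2+1=1

29,1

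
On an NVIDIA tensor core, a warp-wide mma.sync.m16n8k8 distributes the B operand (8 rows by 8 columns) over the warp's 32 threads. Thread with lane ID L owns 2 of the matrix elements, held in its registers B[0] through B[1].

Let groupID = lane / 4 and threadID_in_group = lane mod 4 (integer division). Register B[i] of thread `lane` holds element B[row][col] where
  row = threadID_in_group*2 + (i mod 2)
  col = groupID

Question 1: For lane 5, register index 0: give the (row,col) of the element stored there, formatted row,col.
2,1

L=5->gid=5>>2=1, tid=5&3=1
[0]->row 1·2+0=2  col gid=1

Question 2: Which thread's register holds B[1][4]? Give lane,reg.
16,1

c=4→G=4  r=1→T=0,p=1
L=4*4+0=16  i=1=1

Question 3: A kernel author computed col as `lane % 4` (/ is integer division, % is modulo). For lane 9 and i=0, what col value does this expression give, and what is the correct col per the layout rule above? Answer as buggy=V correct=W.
buggy=1 correct=2

`lane % 4`[9,0]=>1
9: grp=2,tig=1
[0] (1*2+0,2) = (2,2)
col: 1 vs 2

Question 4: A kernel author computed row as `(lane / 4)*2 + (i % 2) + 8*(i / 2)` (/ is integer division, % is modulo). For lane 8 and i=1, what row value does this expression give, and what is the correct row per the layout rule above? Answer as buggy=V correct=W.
`(lane / 4)*2 + (i % 2) + 8*(i / 2)`[8,1]=>5
lane 8=>8/4=2, 8 mod 4=0
i=1  r:2·0+1=>1  c:2
row: 5 vs 1

buggy=5 correct=1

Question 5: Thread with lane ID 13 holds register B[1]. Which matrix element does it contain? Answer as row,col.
3,3

L=13->gid=13>>2=3, tid=13&3=1
[1]->row 1·2+1=3  col gid=3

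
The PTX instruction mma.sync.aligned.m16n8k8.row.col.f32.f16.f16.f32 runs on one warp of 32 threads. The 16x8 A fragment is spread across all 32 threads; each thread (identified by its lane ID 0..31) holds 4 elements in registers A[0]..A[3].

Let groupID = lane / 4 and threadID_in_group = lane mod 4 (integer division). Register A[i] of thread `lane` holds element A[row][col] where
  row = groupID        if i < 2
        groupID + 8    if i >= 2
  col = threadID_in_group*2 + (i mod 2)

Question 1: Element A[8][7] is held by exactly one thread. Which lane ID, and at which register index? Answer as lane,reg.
3,3

r=8→G=0,rhi=1  c=7→T=3,p=1
L=0*4+3=3  i=1*2+1=3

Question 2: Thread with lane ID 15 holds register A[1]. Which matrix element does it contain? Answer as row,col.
lane 15->15/4=3, 15 mod 4=3
i=1  r:3+0->3  c:2·3+1->7

3,7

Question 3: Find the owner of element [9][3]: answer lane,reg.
5,3

r: 9->gid=1,r8=1  c: 3->tid=1,i&1=1
L=1*4+1=5  i=1*2+1=3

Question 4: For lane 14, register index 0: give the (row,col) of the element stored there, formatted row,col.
lane 14: G=3 (14/4), T=2 (14%4)
i=0: r=3+0=3, c=2*2+0=4

3,4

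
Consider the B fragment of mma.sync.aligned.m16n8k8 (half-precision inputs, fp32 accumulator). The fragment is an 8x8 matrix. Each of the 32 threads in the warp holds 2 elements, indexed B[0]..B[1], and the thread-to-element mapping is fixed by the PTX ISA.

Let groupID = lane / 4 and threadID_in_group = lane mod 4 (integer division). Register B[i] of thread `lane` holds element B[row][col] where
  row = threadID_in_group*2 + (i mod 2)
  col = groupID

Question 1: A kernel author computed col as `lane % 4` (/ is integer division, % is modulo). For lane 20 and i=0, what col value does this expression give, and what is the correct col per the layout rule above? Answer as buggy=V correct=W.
`lane % 4`[20,0]->0
lane 20->20/4=5, 20 mod 4=0
i=0  r:2·0+0->0  c:5
col: 0 vs 5

buggy=0 correct=5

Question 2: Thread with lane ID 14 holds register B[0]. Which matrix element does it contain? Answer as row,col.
L=14→G=14>>2=3, T=14&3=2
[0]→row 2·2+0=4  col G=3

4,3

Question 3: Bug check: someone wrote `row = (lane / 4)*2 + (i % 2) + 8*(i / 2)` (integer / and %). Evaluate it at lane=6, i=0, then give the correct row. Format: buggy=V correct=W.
buggy=2 correct=4

`(lane / 4)*2 + (i % 2) + 8*(i / 2)`[6,0]->2
L=6->gid=6>>2=1, tid=6&3=2
[0]->row 2·2+0=4  col gid=1
row: 2 vs 4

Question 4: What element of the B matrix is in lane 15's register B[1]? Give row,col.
15: G=3,T=3
[1] (3*2+1,3) = (7,3)

7,3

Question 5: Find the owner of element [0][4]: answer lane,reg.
16,0

c=4->g=4  r=0->t=0,b0=0
L=4*4+0=16  i=0=0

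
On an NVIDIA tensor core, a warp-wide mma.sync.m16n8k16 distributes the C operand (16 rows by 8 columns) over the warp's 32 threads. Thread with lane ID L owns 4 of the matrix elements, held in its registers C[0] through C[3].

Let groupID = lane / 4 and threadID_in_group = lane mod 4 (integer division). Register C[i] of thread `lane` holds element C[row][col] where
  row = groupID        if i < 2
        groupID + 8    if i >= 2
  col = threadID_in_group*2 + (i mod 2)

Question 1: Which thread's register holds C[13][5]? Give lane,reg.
r: 13->gid=5,r8=1  c: 5->tid=2,i&1=1
L=5*4+2=22  i=1*2+1=3

22,3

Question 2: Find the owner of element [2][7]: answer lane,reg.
r=2→G=2,rhi=0  c=7→T=3,p=1
L=2*4+3=11  i=0*2+1=1

11,1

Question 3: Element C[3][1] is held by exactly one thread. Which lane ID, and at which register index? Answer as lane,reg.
r=3->g=3,rb=0  c=1->t=0,b0=1
L=3*4+0=12  i=0*2+1=1

12,1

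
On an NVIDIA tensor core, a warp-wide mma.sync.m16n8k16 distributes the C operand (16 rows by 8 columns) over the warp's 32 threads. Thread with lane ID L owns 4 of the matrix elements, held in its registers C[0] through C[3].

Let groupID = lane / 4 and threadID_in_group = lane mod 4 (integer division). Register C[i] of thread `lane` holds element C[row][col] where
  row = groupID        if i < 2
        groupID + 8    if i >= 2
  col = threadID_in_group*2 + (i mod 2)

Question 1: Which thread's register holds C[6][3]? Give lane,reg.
25,1

r=6→G=6,rhi=0  c=3→T=1,p=1
L=6*4+1=25  i=0*2+1=1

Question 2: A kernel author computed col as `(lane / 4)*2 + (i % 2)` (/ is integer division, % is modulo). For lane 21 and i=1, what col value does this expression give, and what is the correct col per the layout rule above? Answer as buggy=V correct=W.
buggy=11 correct=3

`(lane / 4)*2 + (i % 2)`[21,1]->11
lane 21: g=5 (21/4), t=1 (21%4)
i=1: r=5+0=5, c=1*2+1=3
col: 11 vs 3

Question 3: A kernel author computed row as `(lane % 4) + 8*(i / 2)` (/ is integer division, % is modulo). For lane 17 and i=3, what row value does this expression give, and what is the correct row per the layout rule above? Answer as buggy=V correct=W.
`(lane % 4) + 8*(i / 2)`[17,3]->9
17: g=4,t=1
[3] (4+8,1*2+1) = (12,3)
row: 9 vs 12

buggy=9 correct=12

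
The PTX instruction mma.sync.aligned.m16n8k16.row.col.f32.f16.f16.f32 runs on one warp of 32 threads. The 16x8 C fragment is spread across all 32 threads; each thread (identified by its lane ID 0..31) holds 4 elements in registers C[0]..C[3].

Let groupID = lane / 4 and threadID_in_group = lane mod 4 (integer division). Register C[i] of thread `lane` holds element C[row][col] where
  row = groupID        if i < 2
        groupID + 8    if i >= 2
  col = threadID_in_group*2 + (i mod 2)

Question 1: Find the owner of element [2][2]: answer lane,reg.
9,0

r:2=>grp=2,rB=0  c:2=>tig=1,lo=0
L=2*4+1=9  i=0*2+0=0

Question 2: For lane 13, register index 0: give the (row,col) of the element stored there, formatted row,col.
L=13⇒gr=13>>2=3, th=13&3=1
[0]⇒row 3+0=3  col 1·2+0=2

3,2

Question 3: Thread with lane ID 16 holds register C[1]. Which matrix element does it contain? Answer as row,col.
4,1

16: gr=4,th=0
[1] (4+0,0*2+1) = (4,1)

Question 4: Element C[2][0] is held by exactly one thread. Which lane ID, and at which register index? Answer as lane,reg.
r:2=>grp=2,rB=0  c:0=>tig=0,lo=0
L=2*4+0=8  i=0*2+0=0

8,0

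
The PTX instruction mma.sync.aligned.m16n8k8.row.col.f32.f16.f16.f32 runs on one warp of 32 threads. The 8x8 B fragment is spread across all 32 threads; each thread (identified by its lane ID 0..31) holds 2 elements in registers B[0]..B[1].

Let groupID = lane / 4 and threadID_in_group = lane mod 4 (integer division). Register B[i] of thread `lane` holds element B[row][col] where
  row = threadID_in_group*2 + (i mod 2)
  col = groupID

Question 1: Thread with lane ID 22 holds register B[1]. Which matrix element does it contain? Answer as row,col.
lane 22: grp=5 (22/4), tig=2 (22%4)
i=1: r=2*2+1=5, c=grp=5

5,5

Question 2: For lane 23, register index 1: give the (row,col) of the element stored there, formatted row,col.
23: grp=5,tig=3
[1] (3*2+1,5) = (7,5)

7,5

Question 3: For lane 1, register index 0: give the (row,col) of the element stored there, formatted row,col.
2,0

1: g=0,t=1
[0] (1*2+0,0) = (2,0)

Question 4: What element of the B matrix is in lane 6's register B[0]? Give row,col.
L=6->gid=6>>2=1, tid=6&3=2
[0]->row 2·2+0=4  col gid=1

4,1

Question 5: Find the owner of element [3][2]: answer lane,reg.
9,1

c=2->g=2  r=3->t=1,b0=1
L=2*4+1=9  i=1=1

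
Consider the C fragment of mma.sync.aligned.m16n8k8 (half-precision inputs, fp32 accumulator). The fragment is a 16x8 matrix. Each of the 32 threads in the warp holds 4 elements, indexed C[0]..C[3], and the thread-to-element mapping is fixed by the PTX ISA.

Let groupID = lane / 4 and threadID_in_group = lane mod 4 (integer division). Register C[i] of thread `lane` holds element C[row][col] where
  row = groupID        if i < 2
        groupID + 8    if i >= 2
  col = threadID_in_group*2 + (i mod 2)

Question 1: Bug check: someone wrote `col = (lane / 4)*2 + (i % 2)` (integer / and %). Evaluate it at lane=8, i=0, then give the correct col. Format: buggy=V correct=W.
`(lane / 4)*2 + (i % 2)`[8,0]→4
lane 8: G=2 (8/4), T=0 (8%4)
i=0: r=2+0=2, c=0*2+0=0
col: 4 vs 0

buggy=4 correct=0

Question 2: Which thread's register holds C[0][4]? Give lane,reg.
2,0

r=0->g=0,rb=0  c=4->t=2,b0=0
L=0*4+2=2  i=0*2+0=0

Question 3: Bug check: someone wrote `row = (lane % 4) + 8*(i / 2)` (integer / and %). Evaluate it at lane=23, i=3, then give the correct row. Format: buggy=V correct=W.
buggy=11 correct=13

`(lane % 4) + 8*(i / 2)`[23,3]->11
L=23->g=23>>2=5, t=23&3=3
[3]->row 5+8=13  col 3·2+1=7
row: 11 vs 13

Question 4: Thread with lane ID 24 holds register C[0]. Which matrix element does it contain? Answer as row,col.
lane 24: gid=6 (24/4), tid=0 (24%4)
i=0: r=6+0=6, c=0*2+0=0

6,0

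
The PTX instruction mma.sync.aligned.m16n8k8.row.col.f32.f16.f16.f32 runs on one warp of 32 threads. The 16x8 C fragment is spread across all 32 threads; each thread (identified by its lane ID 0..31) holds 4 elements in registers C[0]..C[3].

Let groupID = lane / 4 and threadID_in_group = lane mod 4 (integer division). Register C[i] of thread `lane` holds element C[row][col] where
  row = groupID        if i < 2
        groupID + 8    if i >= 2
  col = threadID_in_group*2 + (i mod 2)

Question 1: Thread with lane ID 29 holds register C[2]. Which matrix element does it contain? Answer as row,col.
L=29->gid=29>>2=7, tid=29&3=1
[2]->row 7+8=15  col 1·2+0=2

15,2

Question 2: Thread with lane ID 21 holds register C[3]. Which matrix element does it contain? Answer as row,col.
13,3

L=21=>grp=21>>2=5, tig=21&3=1
[3]=>row 5+8=13  col 1·2+1=3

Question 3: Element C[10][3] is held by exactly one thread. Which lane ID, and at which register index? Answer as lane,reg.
r:10=>grp=2,rB=1  c:3=>tig=1,lo=1
L=2*4+1=9  i=1*2+1=3

9,3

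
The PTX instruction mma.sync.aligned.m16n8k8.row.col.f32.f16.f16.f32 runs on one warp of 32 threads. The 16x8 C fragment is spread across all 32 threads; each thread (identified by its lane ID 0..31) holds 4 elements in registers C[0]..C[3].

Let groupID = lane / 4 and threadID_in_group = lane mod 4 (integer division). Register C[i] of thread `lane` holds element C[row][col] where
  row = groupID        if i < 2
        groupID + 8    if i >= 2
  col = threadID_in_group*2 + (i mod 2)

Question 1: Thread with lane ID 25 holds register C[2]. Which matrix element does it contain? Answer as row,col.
25: gid=6,tid=1
[2] (6+8,1*2+0) = (14,2)

14,2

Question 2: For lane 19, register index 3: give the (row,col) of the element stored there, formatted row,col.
12,7

lane 19=>19/4=4, 19 mod 4=3
i=3  r:4+8=>12  c:2·3+1=>7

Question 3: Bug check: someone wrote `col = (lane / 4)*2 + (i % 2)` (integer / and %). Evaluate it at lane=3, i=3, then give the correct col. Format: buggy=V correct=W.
buggy=1 correct=7

`(lane / 4)*2 + (i % 2)`[3,3]⇒1
lane 3: gr=0 (3/4), th=3 (3%4)
i=3: r=0+8=8, c=3*2+1=7
col: 1 vs 7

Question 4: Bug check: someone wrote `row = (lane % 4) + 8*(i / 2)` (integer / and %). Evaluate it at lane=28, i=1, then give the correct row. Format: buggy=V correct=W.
`(lane % 4) + 8*(i / 2)`[28,1]->0
28: g=7,t=0
[1] (7+0,0*2+1) = (7,1)
row: 0 vs 7

buggy=0 correct=7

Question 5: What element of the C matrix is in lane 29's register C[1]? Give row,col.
7,3

lane 29: grp=7 (29/4), tig=1 (29%4)
i=1: r=7+0=7, c=1*2+1=3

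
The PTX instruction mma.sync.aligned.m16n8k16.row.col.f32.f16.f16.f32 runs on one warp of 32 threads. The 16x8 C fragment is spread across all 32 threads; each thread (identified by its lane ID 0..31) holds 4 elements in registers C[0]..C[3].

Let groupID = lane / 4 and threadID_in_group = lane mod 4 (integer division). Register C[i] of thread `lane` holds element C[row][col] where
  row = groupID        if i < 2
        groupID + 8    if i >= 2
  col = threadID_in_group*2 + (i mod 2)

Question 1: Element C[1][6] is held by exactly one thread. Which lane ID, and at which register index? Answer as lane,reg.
r=1⇒gr=1,Rb=0  c=6⇒th=3,odd=0
L=1*4+3=7  i=0*2+0=0

7,0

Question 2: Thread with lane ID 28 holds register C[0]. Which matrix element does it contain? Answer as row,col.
28: gid=7,tid=0
[0] (7+0,0*2+0) = (7,0)

7,0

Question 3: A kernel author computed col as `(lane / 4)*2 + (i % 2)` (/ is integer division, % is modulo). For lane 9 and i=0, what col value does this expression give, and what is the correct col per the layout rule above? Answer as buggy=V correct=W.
buggy=4 correct=2

`(lane / 4)*2 + (i % 2)`[9,0]→4
9: G=2,T=1
[0] (2+0,1*2+0) = (2,2)
col: 4 vs 2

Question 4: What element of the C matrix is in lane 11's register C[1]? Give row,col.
lane 11⇒11/4=2, 11 mod 4=3
i=1  r:2+0⇒2  c:2·3+1⇒7

2,7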